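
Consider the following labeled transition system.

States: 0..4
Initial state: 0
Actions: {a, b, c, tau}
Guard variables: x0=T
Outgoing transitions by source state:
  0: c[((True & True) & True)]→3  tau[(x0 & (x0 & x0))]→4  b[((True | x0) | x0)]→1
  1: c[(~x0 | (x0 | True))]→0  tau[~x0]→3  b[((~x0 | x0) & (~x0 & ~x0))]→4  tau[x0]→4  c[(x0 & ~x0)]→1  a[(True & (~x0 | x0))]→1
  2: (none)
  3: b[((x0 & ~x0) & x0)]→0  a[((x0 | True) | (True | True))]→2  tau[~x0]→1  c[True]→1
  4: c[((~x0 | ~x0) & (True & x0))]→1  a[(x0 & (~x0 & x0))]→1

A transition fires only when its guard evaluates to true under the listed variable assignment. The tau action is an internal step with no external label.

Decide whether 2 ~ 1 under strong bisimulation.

Answer: NOT BISIMILAR

Working:
Refine partition for ~:
  π0 = {{0,1,2,3,4}}
  π1 = {{0},{1},{2,4},{3}}
stable after 2 split(s): 4 block(s)
class of 2: {2,4}; class of 1: {1}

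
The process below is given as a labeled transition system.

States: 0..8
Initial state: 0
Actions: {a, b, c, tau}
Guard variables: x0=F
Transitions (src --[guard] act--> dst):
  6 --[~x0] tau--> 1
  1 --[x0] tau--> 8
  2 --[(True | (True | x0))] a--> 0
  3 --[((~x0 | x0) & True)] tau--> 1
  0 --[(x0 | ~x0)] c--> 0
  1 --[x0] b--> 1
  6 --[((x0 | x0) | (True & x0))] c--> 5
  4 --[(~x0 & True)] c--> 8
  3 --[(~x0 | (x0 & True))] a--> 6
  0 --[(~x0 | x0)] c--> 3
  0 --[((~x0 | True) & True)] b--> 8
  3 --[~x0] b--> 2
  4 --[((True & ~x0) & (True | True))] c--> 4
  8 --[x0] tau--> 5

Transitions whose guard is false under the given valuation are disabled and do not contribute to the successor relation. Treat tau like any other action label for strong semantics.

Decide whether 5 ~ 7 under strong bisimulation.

Answer: BISIMILAR

Working:
Refine partition for ~:
  π0 = {{0,1,2,3,4,5,6,7,8}}
  π1 = {{0},{1,5,7,8},{2},{3},{4},{6}}
Fixed point at round 2; 6 class(es).
class of 5: {1,5,7,8}; class of 7: {1,5,7,8}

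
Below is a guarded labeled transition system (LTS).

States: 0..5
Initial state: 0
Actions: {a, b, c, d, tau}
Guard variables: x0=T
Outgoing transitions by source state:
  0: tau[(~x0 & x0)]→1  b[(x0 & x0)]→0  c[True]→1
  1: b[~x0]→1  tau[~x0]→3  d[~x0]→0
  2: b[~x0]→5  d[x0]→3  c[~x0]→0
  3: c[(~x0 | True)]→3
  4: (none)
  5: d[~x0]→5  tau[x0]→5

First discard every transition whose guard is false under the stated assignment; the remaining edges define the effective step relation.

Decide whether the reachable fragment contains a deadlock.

Answer: DEADLOCK at state 1

Trace:
Reach set: {0,1}
  0: b→0  c→1  [2 out]
  1: ∅  [no exit]
trace reaching 1: c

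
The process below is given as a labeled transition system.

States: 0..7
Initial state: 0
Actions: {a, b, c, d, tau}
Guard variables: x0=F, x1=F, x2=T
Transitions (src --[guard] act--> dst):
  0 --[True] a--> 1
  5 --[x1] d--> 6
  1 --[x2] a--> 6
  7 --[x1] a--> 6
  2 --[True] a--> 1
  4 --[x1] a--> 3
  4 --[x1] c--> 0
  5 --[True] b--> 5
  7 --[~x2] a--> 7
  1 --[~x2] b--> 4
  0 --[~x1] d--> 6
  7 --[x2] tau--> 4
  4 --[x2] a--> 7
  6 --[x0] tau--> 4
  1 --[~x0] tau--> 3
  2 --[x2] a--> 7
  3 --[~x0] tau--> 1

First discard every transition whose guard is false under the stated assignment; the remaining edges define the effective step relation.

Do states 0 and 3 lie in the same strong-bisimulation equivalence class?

Answer: NOT BISIMILAR

Working:
Refine partition for ~:
  P[0] = {{0,1,2,3,4,5,6,7}}
  P[1] = {{0},{1},{2,4},{3,7},{5},{6}}
  P[2] = {{0},{1},{2},{3},{4},{5},{6},{7}}
Fixed point at round 3; 8 class(es).
[0]={0}  [3]={3}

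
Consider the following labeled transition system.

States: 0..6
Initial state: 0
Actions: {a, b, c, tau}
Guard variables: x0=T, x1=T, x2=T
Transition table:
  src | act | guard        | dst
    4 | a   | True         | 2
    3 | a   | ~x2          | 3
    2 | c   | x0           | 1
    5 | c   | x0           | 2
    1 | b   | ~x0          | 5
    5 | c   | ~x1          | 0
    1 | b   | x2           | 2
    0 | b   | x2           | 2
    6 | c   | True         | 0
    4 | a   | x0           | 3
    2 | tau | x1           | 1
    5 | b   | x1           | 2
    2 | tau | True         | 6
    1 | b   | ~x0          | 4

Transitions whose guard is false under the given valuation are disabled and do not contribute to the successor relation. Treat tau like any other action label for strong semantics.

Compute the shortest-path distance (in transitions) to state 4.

Answer: UNREACHABLE

Working:
Breadth-first toward 4:
  depth 0: {0}
  depth 1: {2}
  depth 2: {1,6}
4 never appears.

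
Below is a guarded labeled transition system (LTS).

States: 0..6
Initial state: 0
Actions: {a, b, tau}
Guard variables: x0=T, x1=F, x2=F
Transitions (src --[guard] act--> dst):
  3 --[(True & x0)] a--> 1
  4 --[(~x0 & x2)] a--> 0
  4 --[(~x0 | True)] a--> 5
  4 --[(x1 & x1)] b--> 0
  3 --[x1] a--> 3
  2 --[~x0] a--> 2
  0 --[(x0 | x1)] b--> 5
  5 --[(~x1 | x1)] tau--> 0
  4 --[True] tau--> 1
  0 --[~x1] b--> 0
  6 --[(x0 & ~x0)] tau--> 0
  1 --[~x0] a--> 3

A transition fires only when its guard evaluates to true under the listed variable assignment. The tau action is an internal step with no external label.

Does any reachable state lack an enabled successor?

R = {0,5}
  0: b→0  b→5  [2 exit(s)]
  5: tau→0  [1 exit(s)]

Answer: DEADLOCK-FREE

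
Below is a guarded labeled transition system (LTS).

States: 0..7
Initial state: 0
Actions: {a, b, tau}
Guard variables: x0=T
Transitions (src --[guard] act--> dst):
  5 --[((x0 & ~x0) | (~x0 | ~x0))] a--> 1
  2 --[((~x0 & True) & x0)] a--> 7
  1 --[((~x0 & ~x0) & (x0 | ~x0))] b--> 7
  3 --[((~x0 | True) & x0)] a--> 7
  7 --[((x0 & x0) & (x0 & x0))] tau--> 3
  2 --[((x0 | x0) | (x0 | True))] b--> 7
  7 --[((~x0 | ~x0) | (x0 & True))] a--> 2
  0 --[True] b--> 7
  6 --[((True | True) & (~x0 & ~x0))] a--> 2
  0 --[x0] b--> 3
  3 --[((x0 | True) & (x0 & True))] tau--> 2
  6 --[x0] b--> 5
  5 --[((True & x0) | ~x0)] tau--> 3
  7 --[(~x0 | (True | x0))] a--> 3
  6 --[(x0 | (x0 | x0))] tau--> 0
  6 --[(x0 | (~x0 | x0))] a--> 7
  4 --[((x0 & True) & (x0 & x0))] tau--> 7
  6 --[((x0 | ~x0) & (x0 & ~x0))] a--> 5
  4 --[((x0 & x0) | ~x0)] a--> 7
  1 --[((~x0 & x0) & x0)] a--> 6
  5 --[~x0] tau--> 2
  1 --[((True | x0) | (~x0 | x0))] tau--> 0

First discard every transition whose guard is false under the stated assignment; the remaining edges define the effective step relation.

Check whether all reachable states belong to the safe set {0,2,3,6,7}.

Safe = {0,2,3,6,7}
R = {0,2,3,7}
  0: safe
  2: safe
  3: safe
  7: safe

Answer: INVARIANT HOLDS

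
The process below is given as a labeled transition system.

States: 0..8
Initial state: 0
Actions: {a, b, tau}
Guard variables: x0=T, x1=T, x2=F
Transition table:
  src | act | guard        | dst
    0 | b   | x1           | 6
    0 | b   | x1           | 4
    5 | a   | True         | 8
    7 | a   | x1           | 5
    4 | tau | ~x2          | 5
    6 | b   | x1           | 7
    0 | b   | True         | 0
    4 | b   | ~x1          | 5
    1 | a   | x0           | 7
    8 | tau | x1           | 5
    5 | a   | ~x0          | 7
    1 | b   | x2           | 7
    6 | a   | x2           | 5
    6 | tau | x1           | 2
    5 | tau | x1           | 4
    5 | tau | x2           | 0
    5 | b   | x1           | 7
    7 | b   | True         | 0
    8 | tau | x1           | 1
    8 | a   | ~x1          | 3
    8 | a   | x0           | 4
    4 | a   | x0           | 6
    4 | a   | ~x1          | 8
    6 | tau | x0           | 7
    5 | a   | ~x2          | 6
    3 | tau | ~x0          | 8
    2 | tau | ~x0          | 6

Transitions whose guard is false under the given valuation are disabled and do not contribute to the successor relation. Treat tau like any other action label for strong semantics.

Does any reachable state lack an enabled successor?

Answer: DEADLOCK at state 2

Analysis:
Reachable = {0,1,2,4,5,6,7,8}
  0: b→0  b→4  b→6  [deg 3]
  1: a→7  [deg 1]
  2: ∅  [STUCK]
  4: a→6  tau→5  [deg 2]
  5: a→6  a→8  b→7  tau→4  [deg 4]
  6: b→7  tau→2  tau→7  [deg 3]
  7: a→5  b→0  [deg 2]
  8: a→4  tau→1  tau→5  [deg 3]
trace reaching 2: b·tau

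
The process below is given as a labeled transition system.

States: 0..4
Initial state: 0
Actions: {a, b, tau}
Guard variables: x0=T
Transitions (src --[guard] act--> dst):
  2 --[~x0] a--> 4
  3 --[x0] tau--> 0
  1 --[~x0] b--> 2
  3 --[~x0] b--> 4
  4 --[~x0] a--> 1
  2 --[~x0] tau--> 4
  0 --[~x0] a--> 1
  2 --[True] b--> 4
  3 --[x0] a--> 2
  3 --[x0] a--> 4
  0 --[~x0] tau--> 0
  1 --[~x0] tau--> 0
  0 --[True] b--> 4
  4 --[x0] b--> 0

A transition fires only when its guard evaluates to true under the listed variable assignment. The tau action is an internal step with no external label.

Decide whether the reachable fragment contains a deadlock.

Answer: DEADLOCK-FREE

Working:
R = {0,4}
  0: b→4  [1 exit(s)]
  4: b→0  [1 exit(s)]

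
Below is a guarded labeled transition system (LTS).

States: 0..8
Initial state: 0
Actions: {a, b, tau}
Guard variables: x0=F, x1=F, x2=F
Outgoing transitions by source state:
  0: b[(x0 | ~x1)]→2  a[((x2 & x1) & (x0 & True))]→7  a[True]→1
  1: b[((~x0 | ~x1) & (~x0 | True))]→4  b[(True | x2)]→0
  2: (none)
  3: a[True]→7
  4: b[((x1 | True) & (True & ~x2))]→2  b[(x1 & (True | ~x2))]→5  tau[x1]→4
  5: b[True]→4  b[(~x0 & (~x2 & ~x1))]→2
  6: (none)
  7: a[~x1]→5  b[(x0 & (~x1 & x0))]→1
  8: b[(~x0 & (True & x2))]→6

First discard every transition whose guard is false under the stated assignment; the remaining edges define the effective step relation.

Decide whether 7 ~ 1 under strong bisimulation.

Answer: NOT BISIMILAR

Working:
Refine partition for ~:
  P[0] = {{0,1,2,3,4,5,6,7,8}}
  P[1] = {{0},{1,4,5},{2,6,8},{3,7}}
  P[2] = {{0},{1},{2,6,8},{3},{4},{5},{7}}
7 equivalence class(es) (converged in 3)
[7]={7}  [1]={1}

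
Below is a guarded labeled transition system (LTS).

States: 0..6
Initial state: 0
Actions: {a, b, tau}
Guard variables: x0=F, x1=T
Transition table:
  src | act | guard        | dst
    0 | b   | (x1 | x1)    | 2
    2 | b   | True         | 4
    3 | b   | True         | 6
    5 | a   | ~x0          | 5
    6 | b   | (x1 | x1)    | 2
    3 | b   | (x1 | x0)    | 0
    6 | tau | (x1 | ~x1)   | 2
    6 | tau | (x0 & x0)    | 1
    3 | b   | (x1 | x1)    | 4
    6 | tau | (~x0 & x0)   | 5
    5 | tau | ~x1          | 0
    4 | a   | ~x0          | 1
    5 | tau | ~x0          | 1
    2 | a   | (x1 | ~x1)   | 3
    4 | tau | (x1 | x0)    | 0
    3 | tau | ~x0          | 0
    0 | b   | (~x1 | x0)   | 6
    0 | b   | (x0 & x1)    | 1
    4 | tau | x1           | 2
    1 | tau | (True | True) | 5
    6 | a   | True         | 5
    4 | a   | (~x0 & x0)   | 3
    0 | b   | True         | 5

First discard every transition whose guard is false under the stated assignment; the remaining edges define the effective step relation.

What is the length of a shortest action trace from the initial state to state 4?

Answer: 2

Working:
Breadth-first toward 4:
  Layer 0: {0}
  Layer 1: {2,5}
  Layer 2: {1,3,4}
first hit 4 at d=2 via b·b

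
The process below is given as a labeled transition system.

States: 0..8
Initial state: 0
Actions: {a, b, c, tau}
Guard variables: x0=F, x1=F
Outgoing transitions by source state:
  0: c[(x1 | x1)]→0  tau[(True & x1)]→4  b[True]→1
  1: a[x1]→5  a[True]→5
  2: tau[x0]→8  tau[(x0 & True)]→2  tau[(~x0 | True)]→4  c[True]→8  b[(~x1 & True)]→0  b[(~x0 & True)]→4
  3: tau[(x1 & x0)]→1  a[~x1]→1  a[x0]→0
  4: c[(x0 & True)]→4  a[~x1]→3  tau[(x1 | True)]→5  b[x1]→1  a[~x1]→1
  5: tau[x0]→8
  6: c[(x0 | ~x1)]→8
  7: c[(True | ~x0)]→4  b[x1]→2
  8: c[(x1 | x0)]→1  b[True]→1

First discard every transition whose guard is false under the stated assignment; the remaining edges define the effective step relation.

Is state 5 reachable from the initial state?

After dropping false guards: 13 live edges.
L0 = {0}
L1 = {1}  now seen {0,1}
L2 = {5}  now seen {0,1,5}
Reachable = {0,1,5}
Path to 5: b·a

Answer: REACHABLE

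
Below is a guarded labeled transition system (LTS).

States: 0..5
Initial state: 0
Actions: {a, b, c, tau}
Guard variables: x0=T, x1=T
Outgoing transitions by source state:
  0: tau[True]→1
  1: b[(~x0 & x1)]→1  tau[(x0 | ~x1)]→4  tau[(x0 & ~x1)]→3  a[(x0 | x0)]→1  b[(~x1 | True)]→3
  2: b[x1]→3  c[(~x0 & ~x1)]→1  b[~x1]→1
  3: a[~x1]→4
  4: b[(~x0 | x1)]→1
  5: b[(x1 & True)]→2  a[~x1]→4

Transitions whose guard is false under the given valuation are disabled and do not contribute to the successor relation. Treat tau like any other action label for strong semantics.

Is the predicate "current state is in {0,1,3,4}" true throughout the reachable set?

Answer: INVARIANT HOLDS

Trace:
Safe = {0,1,3,4}
R = {0,1,3,4}
  0: ok
  1: ok
  3: ok
  4: ok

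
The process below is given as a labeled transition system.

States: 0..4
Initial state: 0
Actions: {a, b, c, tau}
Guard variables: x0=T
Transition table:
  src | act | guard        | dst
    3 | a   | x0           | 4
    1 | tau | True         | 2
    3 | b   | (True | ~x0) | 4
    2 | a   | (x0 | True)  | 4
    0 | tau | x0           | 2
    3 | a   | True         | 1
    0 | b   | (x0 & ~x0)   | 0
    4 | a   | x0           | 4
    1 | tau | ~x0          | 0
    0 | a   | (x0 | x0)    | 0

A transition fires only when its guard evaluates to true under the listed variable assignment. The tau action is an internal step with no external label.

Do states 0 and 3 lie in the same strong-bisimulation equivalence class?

Compute ~ classes (split until stable):
  π0 = {{0,1,2,3,4}}
  π1 = {{0},{1},{2,4},{3}}
Fixed point at round 2; 4 class(es).
[0]={0}  [3]={3}

Answer: NOT BISIMILAR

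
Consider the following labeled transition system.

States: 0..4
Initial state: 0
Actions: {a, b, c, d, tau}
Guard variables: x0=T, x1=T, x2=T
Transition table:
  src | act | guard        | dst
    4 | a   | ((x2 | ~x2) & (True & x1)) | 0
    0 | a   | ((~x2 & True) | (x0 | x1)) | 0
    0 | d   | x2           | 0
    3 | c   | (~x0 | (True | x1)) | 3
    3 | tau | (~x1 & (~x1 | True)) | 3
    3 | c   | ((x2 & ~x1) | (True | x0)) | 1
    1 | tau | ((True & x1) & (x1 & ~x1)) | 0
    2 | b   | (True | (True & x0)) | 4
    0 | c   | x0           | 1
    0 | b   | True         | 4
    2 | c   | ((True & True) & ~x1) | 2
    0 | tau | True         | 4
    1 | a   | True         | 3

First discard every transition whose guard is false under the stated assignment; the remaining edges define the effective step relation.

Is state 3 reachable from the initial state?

Answer: REACHABLE

Working:
Guard filter leaves 10 enabled edge(s).
depth 0: {0}
depth 1: {1,4}  total {0,1,4}
depth 2: {3}  total {0,1,3,4}
Reachable = {0,1,3,4}
Path to 3: c·a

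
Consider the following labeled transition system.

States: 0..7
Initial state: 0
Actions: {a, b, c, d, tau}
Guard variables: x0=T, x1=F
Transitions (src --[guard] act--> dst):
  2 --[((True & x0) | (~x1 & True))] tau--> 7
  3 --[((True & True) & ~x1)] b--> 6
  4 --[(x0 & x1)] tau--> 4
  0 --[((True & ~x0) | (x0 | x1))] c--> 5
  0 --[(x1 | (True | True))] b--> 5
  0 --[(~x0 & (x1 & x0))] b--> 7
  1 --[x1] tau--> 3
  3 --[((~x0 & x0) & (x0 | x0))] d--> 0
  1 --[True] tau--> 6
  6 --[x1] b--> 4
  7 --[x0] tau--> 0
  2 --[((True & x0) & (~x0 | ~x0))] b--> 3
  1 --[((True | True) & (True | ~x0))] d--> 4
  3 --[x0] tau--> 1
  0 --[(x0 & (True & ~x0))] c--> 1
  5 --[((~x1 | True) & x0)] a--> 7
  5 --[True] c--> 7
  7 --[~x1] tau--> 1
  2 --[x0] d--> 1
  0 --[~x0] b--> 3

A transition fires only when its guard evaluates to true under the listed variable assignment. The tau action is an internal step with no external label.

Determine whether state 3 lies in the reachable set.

Answer: UNREACHABLE

Working:
12 transition(s) survive guard evaluation.
Layer 0: {0}
Layer 1: {5}  cumulative {0,5}
Layer 2: {7}  cumulative {0,5,7}
Layer 3: {1}  cumulative {0,1,5,7}
Layer 4: {4,6}  cumulative {0,1,4,5,6,7}
Reach set: {0,1,4,5,6,7}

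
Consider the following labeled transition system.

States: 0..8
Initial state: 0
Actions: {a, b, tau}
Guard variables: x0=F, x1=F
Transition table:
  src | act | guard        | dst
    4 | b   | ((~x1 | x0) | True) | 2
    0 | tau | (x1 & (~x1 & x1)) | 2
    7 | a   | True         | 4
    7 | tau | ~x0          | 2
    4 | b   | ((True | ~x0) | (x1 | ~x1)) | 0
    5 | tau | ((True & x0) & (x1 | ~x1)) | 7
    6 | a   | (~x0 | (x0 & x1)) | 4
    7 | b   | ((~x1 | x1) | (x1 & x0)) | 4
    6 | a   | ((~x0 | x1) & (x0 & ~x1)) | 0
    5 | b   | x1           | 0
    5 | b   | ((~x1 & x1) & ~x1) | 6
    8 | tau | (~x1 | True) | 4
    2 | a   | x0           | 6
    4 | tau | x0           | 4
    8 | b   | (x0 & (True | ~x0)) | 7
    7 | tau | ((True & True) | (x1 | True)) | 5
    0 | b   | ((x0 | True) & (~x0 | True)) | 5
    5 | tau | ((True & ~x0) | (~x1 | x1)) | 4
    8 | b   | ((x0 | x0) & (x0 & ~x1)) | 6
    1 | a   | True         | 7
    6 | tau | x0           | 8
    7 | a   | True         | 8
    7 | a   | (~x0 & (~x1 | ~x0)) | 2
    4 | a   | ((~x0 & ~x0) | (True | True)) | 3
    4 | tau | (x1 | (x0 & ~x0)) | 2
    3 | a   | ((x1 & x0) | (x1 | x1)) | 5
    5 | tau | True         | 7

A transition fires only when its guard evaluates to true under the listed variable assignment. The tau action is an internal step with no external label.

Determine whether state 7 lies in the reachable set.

Answer: REACHABLE

Trace:
Guard filter leaves 15 enabled edge(s).
depth 0: {0}
depth 1: {5}  now seen {0,5}
depth 2: {4,7}  now seen {0,4,5,7}
depth 3: {2,3,8}  now seen {0,2,3,4,5,7,8}
Reachable = {0,2,3,4,5,7,8}
witness 7: b·tau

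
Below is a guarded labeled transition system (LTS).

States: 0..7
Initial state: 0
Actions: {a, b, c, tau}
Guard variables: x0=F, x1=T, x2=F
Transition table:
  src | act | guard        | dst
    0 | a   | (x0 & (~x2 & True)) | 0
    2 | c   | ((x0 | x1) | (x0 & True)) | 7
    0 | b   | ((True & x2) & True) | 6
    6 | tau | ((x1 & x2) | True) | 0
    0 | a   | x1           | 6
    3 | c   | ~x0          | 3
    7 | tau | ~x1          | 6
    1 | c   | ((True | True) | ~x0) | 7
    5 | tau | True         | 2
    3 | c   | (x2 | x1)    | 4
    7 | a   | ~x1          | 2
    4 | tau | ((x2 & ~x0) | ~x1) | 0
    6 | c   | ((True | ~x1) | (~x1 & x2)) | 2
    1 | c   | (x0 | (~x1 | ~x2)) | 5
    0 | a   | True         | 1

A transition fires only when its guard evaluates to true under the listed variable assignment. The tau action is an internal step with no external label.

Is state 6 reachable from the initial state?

Answer: REACHABLE

Working:
10 transition(s) survive guard evaluation.
depth 0: {0}
depth 1: {1,6}  now seen {0,1,6}
depth 2: {2,5,7}  now seen {0,1,2,5,6,7}
Reachable = {0,1,2,5,6,7}
trace reaching 6: a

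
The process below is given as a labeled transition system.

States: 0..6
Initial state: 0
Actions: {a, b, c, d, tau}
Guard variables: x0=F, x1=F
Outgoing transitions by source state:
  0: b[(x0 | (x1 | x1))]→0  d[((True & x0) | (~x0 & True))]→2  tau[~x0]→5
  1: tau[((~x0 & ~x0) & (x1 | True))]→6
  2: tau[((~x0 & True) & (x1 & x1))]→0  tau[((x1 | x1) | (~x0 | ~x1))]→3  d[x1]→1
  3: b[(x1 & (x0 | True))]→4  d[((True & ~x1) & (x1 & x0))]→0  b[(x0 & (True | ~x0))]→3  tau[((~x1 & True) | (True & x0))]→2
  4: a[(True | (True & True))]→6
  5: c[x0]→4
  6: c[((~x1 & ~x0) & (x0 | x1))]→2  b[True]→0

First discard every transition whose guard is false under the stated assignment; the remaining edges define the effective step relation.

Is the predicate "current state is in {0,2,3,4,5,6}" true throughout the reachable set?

Answer: INVARIANT HOLDS

Working:
Safe = {0,2,3,4,5,6}
R = {0,2,3,5}
  0: ok
  2: ok
  3: ok
  5: ok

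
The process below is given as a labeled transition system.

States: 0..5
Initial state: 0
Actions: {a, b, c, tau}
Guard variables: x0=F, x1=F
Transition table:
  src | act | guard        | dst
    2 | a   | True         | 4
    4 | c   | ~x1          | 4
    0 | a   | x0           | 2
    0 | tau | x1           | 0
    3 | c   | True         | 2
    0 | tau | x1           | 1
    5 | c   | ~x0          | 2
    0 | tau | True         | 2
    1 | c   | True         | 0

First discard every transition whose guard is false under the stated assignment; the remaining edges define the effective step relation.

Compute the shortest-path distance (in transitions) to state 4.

BFS to 4:
  Layer 0: {0}
  Layer 1: {2}
  Layer 2: {4}
depth(4)=2, e.g. tau·a

Answer: 2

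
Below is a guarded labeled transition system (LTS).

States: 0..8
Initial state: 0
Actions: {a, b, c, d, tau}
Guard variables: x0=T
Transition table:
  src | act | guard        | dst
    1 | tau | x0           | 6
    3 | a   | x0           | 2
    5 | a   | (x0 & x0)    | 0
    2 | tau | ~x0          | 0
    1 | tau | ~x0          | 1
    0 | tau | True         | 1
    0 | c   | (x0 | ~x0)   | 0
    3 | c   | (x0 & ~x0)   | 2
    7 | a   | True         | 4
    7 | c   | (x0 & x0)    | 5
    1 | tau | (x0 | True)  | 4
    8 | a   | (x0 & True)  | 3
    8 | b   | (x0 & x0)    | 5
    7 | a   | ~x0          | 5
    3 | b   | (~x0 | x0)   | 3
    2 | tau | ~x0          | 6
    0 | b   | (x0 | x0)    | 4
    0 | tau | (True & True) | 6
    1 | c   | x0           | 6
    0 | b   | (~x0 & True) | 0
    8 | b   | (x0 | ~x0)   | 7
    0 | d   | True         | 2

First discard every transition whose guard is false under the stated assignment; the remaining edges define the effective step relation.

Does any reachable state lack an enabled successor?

Answer: DEADLOCK at state 2

Analysis:
Reach set: {0,1,2,4,6}
  0: b→4  c→0  d→2  tau→1  tau→6  [deg 5]
  1: c→6  tau→4  tau→6  [deg 3]
  2: ∅  [no exit]
  4: ∅  [no exit]
  6: ∅  [no exit]
Path to 2: d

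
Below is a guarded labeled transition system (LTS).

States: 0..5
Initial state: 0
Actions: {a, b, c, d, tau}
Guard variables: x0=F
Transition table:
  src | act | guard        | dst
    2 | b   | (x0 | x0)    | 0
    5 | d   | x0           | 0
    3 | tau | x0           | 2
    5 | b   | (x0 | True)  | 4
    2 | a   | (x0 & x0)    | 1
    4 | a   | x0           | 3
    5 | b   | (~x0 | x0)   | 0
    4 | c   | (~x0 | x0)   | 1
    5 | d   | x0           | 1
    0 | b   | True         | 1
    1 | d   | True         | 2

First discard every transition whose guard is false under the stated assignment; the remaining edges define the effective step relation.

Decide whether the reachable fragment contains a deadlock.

Answer: DEADLOCK at state 2

Working:
Reachable = {0,1,2}
  0: b→1  [1 out]
  1: d→2  [1 out]
  2: ∅  [deadlock]
trace reaching 2: b·d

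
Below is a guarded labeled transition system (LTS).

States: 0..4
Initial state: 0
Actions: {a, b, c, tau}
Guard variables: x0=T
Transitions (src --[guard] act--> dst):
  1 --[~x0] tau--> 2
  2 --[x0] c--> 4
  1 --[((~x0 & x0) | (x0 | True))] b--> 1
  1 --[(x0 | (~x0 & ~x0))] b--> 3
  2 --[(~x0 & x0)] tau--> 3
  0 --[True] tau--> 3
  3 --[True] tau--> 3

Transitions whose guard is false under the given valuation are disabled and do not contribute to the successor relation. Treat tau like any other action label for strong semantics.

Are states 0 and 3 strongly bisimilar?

Answer: BISIMILAR

Working:
Refine partition for ~:
  round 0: {{0,1,2,3,4}}
  round 1: {{0,3},{1},{2},{4}}
Fixed point at round 2; 4 class(es).
class of 0: {0,3}; class of 3: {0,3}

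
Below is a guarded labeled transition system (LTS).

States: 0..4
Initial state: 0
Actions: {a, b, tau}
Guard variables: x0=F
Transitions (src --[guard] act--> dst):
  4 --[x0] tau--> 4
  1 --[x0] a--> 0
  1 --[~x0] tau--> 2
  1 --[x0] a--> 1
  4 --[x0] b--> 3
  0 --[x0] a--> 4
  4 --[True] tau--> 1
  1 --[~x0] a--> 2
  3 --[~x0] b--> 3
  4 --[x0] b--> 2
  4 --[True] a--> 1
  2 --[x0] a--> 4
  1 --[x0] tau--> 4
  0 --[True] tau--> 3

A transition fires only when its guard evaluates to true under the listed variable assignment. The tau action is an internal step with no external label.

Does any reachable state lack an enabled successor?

Answer: DEADLOCK-FREE

Trace:
Reachable = {0,3}
  0: tau→3  [1 exit(s)]
  3: b→3  [1 exit(s)]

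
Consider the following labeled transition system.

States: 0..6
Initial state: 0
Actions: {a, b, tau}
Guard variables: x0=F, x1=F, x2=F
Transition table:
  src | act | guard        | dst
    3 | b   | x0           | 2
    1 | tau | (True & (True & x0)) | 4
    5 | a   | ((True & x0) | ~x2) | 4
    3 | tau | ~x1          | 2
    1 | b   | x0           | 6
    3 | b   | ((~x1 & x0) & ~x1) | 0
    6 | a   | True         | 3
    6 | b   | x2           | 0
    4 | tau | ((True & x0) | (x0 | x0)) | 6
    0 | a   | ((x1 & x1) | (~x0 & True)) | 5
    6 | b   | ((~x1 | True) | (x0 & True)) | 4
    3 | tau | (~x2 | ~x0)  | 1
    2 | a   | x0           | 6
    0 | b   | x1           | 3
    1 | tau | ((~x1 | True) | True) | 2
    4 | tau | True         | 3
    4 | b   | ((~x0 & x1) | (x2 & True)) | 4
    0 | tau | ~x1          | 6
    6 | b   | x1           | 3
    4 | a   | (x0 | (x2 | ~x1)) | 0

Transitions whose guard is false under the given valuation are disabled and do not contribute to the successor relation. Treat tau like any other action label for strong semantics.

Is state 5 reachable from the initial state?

Answer: REACHABLE

Working:
Guard filter leaves 10 enabled edge(s).
Layer 0: {0}
Layer 1: {5,6}  cumulative {0,5,6}
Layer 2: {3,4}  cumulative {0,3,4,5,6}
Layer 3: {1,2}  cumulative {0,1,2,3,4,5,6}
Reachable = {0,1,2,3,4,5,6}
Path to 5: a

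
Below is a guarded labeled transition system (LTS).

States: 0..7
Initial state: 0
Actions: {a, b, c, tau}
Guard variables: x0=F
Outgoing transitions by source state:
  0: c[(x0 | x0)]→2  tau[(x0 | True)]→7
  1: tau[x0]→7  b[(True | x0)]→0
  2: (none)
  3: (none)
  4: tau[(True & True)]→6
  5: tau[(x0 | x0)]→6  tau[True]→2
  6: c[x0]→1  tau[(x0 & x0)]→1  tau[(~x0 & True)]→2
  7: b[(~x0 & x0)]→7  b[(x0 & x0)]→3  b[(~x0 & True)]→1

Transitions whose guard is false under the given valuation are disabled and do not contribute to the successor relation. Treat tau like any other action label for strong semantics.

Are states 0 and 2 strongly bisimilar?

Bisimulation quotient by refinement:
  π0 = {{0,1,2,3,4,5,6,7}}
  π1 = {{0,4,5,6},{1,7},{2,3}}
  π2 = {{0},{1},{2,3},{4},{5,6},{7}}
Fixed point at round 3; 6 class(es).
class of 0: {0}; class of 2: {2,3}

Answer: NOT BISIMILAR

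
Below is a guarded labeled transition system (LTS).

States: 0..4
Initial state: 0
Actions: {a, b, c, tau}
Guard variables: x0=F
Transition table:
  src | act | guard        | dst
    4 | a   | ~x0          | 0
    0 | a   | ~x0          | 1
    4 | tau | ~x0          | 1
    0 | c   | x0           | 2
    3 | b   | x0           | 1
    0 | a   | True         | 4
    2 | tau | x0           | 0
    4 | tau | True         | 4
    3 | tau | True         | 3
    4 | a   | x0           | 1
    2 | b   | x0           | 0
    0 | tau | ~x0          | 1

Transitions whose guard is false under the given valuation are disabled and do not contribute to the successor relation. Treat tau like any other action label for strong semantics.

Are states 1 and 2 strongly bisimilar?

Compute ~ classes (split until stable):
  P[0] = {{0,1,2,3,4}}
  P[1] = {{0,4},{1,2},{3}}
  P[2] = {{0},{1,2},{3},{4}}
Fixed point at round 3; 4 class(es).
1∈{1,2}, 2∈{1,2}

Answer: BISIMILAR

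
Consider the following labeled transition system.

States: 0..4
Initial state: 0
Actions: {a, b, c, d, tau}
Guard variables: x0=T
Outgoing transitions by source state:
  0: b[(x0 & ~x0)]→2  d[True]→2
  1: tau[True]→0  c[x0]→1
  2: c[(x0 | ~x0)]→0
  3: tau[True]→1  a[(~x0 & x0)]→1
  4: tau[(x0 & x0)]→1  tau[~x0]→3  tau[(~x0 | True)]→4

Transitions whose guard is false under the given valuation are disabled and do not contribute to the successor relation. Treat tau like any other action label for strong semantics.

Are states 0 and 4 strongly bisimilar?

Bisimulation quotient by refinement:
  P[0] = {{0,1,2,3,4}}
  P[1] = {{0},{1},{2},{3,4}}
  P[2] = {{0},{1},{2},{3},{4}}
Fixed point at round 3; 5 class(es).
[0]={0}  [4]={4}

Answer: NOT BISIMILAR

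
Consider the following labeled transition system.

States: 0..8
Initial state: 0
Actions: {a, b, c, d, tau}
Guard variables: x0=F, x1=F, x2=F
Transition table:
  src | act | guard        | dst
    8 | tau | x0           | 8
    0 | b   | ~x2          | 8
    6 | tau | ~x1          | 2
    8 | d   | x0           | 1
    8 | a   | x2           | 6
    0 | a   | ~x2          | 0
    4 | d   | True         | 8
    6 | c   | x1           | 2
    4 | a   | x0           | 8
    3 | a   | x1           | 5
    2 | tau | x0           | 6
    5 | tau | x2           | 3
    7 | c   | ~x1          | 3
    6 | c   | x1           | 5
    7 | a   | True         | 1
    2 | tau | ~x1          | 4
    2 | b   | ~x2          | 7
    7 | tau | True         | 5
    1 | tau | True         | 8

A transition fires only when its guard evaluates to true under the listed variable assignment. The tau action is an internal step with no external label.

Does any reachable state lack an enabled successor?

Reach set: {0,8}
  0: a→0  b→8  [2 out]
  8: ∅  [deadlock]
trace reaching 8: b

Answer: DEADLOCK at state 8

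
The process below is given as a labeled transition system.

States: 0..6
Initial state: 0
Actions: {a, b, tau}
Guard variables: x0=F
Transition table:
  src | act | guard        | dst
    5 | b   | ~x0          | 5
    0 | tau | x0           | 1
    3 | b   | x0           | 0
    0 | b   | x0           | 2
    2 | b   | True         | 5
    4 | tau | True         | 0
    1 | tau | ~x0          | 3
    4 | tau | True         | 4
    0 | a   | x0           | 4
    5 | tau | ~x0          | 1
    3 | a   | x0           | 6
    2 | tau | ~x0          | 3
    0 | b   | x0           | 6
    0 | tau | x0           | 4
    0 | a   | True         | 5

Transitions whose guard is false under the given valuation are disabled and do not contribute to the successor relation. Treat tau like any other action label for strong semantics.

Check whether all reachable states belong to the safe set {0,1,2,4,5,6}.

Answer: INVARIANT VIOLATED at state 3

Analysis:
Allowed set {0,1,2,4,5,6}
Reach set: {0,1,3,5}
  0: ok
  1: ok
  3: outside
  5: ok
witness against invariant: a·tau·tau → 3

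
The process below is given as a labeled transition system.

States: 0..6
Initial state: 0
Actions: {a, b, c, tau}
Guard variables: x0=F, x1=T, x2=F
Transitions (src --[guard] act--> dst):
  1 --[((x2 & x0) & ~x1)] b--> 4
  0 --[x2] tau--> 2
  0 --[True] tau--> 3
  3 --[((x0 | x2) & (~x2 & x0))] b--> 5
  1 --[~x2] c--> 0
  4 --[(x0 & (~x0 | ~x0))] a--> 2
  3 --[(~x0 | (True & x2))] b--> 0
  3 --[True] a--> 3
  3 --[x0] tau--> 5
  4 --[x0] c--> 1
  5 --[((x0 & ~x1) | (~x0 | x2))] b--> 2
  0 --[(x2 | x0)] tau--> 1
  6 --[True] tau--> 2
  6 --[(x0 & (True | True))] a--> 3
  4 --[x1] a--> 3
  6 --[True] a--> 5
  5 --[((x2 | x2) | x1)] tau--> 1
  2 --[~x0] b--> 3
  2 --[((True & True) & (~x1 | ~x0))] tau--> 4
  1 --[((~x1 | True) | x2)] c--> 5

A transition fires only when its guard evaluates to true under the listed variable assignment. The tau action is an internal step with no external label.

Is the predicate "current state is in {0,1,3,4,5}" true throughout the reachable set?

Safe = {0,1,3,4,5}
Reachable = {0,3}
  0: safe
  3: safe

Answer: INVARIANT HOLDS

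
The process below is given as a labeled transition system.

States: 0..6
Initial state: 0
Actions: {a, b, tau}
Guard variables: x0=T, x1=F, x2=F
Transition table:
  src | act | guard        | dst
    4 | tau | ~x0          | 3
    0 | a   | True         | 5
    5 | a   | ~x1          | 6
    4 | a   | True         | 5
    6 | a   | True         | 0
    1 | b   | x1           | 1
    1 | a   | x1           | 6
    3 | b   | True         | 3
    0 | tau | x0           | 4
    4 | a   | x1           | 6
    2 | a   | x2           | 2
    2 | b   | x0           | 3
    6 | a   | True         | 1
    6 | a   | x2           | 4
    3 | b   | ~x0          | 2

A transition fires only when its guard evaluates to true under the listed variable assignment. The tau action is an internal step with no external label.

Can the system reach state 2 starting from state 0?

After dropping false guards: 8 live edges.
L0 = {0}
L1 = {4,5}  now seen {0,4,5}
L2 = {6}  now seen {0,4,5,6}
L3 = {1}  now seen {0,1,4,5,6}
Reachable = {0,1,4,5,6}

Answer: UNREACHABLE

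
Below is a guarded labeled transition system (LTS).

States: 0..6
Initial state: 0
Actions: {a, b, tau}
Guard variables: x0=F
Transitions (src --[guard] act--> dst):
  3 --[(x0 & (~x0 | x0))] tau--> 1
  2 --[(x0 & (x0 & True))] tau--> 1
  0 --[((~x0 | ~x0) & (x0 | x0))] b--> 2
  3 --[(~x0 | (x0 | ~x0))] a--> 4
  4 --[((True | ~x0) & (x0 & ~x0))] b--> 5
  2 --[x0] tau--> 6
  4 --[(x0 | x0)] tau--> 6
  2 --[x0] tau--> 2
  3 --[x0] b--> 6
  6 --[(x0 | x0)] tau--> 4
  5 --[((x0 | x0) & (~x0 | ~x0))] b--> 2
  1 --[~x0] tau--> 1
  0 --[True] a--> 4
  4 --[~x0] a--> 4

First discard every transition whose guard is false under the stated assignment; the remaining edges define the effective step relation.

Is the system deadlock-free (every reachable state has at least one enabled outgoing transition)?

Answer: DEADLOCK-FREE

Trace:
Reachable = {0,4}
  0: a→4  [deg 1]
  4: a→4  [deg 1]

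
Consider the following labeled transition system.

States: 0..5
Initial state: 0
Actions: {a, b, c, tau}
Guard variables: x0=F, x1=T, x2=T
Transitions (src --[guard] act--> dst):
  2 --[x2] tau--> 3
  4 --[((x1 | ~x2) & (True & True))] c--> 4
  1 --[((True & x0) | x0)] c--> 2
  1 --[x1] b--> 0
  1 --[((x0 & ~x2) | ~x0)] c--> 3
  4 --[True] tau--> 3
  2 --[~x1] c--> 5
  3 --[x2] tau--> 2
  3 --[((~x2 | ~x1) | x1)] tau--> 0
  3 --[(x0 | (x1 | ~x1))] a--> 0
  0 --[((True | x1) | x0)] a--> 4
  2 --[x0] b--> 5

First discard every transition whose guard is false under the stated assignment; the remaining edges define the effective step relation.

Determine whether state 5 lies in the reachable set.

Answer: UNREACHABLE

Working:
9 transition(s) survive guard evaluation.
Layer 0: {0}
Layer 1: {4}  total {0,4}
Layer 2: {3}  total {0,3,4}
Layer 3: {2}  total {0,2,3,4}
R = {0,2,3,4}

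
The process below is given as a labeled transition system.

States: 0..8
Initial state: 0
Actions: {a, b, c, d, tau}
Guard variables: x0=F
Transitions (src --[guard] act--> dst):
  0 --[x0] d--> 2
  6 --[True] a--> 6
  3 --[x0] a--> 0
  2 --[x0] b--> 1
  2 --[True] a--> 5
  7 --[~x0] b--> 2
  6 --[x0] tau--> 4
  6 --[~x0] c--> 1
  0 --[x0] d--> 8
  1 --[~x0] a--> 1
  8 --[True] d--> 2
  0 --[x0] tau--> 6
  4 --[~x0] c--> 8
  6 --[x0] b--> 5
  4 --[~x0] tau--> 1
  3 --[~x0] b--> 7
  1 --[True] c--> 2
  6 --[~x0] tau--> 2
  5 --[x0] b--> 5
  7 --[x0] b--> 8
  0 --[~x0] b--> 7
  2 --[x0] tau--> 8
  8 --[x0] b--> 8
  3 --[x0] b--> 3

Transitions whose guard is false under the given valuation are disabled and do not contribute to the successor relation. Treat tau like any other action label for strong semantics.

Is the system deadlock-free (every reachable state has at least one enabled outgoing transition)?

Reach set: {0,2,5,7}
  0: b→7  [deg 1]
  2: a→5  [deg 1]
  5: ∅  [deadlock]
  7: b→2  [deg 1]
witness 5: b·b·a

Answer: DEADLOCK at state 5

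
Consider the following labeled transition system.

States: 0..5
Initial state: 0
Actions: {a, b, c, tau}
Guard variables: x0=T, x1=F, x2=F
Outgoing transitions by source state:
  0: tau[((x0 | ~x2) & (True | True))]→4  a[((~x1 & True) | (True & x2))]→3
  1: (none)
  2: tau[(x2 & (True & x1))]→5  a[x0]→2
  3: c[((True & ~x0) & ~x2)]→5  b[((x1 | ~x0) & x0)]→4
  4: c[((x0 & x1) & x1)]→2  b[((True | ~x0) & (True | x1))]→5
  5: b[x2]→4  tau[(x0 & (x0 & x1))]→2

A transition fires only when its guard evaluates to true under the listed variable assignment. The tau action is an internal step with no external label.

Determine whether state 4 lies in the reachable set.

Answer: REACHABLE

Working:
Guard filter leaves 4 enabled edge(s).
Layer 0: {0}
Layer 1: {3,4}  now seen {0,3,4}
Layer 2: {5}  now seen {0,3,4,5}
Reachable = {0,3,4,5}
witness 4: tau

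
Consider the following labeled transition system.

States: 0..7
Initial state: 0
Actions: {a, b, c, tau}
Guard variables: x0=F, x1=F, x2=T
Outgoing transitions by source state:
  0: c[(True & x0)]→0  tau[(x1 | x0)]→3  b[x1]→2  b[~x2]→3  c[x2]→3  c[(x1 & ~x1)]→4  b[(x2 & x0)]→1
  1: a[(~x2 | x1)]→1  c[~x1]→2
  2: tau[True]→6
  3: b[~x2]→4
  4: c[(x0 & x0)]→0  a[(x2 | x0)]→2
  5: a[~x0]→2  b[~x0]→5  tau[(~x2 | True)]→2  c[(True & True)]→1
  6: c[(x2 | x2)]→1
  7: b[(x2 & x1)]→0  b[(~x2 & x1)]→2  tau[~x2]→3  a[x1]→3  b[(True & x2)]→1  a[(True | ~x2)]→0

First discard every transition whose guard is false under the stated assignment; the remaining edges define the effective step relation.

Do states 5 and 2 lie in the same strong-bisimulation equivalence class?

Refine partition for ~:
  round 0: {{0,1,2,3,4,5,6,7}}
  round 1: {{0,1,6},{2},{3},{4},{5},{7}}
  round 2: {{0},{1},{2},{3},{4},{5},{6},{7}}
8 equivalence class(es) (converged in 3)
[5]={5}  [2]={2}

Answer: NOT BISIMILAR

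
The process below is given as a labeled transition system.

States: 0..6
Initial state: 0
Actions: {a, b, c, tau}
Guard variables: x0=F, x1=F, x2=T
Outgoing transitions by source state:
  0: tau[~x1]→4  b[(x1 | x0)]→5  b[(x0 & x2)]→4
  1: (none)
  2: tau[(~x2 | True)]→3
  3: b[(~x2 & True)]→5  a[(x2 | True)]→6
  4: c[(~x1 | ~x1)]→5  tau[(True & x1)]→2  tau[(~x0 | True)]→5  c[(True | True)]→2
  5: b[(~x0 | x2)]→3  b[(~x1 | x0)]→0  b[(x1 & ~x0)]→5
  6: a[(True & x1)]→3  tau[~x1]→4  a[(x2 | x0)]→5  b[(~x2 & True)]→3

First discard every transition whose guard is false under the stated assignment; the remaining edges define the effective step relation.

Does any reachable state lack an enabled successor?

Answer: DEADLOCK-FREE

Trace:
Reachable = {0,2,3,4,5,6}
  0: tau→4  [1 exit(s)]
  2: tau→3  [1 exit(s)]
  3: a→6  [1 exit(s)]
  4: c→2  c→5  tau→5  [3 exit(s)]
  5: b→0  b→3  [2 exit(s)]
  6: a→5  tau→4  [2 exit(s)]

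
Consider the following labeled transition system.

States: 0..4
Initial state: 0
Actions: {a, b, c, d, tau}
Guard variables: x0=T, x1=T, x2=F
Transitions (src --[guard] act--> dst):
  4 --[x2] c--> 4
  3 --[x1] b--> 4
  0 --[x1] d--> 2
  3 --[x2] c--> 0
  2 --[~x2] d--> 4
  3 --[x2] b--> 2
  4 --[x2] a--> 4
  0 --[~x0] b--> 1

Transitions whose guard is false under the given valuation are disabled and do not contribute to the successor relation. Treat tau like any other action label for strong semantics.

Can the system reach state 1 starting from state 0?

After dropping false guards: 3 live edges.
L0 = {0}
L1 = {2}  cumulative {0,2}
L2 = {4}  cumulative {0,2,4}
Reachable = {0,2,4}

Answer: UNREACHABLE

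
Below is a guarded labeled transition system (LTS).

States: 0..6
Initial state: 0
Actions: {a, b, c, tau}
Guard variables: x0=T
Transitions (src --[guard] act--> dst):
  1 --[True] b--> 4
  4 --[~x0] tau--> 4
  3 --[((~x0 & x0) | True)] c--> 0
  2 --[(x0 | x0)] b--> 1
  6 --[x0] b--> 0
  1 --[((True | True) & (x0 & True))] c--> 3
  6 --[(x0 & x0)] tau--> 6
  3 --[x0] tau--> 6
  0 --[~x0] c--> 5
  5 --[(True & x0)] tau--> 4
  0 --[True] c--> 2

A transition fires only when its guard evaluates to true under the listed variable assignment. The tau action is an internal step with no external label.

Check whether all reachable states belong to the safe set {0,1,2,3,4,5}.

Answer: INVARIANT VIOLATED at state 6

Working:
Allowed set {0,1,2,3,4,5}
Reach set: {0,1,2,3,4,6}
  0: ok
  1: ok
  2: ok
  3: ok
  4: ok
  6: VIOLATES
witness against invariant: c·b·c·tau → 6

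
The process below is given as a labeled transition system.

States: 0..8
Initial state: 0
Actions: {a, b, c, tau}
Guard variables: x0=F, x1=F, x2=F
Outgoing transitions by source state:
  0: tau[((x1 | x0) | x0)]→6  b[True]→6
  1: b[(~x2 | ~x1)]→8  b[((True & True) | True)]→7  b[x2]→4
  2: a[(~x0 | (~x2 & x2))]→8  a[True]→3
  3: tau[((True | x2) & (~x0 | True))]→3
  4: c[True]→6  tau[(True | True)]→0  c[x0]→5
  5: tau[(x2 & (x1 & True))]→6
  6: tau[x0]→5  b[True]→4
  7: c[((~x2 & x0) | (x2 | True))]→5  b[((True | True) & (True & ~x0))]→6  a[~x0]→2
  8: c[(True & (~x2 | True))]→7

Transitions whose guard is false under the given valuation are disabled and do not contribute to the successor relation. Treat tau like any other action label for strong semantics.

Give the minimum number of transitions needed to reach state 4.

Layered search for 4:
  depth 0: {0}
  depth 1: {6}
  depth 2: {4}
depth(4)=2, e.g. b·b

Answer: 2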